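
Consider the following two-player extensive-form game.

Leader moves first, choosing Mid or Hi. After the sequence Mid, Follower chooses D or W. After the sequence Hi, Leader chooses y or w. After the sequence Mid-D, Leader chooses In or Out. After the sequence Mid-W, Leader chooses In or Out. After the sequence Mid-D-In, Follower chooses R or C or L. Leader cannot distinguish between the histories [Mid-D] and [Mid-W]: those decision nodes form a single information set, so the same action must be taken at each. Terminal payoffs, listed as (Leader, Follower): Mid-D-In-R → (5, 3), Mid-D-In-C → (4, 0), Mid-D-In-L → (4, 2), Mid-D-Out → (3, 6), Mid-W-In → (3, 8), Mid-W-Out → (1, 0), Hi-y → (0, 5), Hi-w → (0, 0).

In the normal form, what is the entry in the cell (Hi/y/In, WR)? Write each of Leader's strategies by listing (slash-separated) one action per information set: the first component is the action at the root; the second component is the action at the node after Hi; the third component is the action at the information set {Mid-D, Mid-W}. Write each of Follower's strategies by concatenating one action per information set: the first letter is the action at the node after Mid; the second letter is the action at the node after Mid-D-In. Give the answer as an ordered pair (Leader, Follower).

(0, 5)

Trace the play path from the root:
  Leader plays Hi
  Leader plays y at [Hi]
→ terminal payoff (0, 5).
(Leader's choice at the information set {Mid-D, Mid-W} is never reached on this path, so it doesn't affect the outcome.)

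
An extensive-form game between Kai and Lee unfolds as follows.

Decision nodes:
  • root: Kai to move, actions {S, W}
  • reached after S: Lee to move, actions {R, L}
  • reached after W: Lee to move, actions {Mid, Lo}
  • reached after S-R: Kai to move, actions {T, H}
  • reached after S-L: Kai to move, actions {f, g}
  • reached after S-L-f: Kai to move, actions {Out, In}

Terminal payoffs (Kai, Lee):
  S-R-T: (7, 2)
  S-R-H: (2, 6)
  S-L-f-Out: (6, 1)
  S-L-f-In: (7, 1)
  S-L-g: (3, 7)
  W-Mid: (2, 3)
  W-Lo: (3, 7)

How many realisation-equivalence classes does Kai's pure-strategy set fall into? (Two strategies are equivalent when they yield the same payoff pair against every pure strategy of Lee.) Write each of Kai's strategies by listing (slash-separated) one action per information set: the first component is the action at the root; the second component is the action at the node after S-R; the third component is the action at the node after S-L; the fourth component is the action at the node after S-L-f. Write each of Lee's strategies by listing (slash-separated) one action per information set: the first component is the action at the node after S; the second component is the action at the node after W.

7

Kai has 16 pure strategies: S/T/f/Out, S/T/f/In, S/T/g/Out, S/T/g/In, S/H/f/Out, S/H/f/In, S/H/g/Out, S/H/g/In, W/T/f/Out, W/T/f/In, W/T/g/Out, W/T/g/In, W/H/f/Out, W/H/f/In, W/H/g/Out, W/H/g/In. Columns: R/Mid, R/Lo, L/Mid, L/Lo.
{S/T/f/Out} → row (7,2) (7,2) (6,1) (6,1)
{S/T/f/In} → row (7,2) (7,2) (7,1) (7,1)
{S/T/g/Out, S/T/g/In} → row (7,2) (7,2) (3,7) (3,7)
{S/H/f/Out} → row (2,6) (2,6) (6,1) (6,1)
{S/H/f/In} → row (2,6) (2,6) (7,1) (7,1)
{S/H/g/Out, S/H/g/In} → row (2,6) (2,6) (3,7) (3,7)
{W/T/f/Out, W/T/f/In, W/T/g/Out, W/T/g/In, W/H/f/Out, W/H/f/In, W/H/g/Out, W/H/g/In} → row (2,3) (3,7) (2,3) (3,7)
That's 7 distinct rows out of 16 strategies.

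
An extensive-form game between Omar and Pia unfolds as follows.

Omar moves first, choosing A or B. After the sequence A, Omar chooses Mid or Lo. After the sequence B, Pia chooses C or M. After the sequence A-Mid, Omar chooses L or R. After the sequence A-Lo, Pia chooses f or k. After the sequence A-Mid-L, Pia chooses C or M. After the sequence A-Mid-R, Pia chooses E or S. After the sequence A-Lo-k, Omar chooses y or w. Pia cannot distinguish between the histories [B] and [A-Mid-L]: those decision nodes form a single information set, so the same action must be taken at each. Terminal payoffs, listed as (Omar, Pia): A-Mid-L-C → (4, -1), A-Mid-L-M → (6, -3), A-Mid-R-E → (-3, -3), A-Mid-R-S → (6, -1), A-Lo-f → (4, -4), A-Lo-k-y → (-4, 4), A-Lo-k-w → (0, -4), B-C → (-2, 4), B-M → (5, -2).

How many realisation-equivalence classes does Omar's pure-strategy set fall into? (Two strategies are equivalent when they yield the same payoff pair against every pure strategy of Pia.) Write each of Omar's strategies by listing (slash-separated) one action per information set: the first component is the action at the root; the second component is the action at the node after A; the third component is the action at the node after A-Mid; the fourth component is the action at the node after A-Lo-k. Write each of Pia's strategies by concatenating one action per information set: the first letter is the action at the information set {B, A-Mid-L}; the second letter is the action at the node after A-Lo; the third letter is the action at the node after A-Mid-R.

5

Omar has 16 pure strategies: A/Mid/L/y, A/Mid/L/w, A/Mid/R/y, A/Mid/R/w, A/Lo/L/y, A/Lo/L/w, A/Lo/R/y, A/Lo/R/w, B/Mid/L/y, B/Mid/L/w, B/Mid/R/y, B/Mid/R/w, B/Lo/L/y, B/Lo/L/w, B/Lo/R/y, B/Lo/R/w. Columns: CfE, CfS, CkE, CkS, MfE, MfS, MkE, MkS.
{A/Mid/L/y, A/Mid/L/w} → row (4,-1) (4,-1) (4,-1) (4,-1) (6,-3) (6,-3) (6,-3) (6,-3)
{A/Mid/R/y, A/Mid/R/w} → row (-3,-3) (6,-1) (-3,-3) (6,-1) (-3,-3) (6,-1) (-3,-3) (6,-1)
{A/Lo/L/y, A/Lo/R/y} → row (4,-4) (4,-4) (-4,4) (-4,4) (4,-4) (4,-4) (-4,4) (-4,4)
{A/Lo/L/w, A/Lo/R/w} → row (4,-4) (4,-4) (0,-4) (0,-4) (4,-4) (4,-4) (0,-4) (0,-4)
{B/Mid/L/y, B/Mid/L/w, B/Mid/R/y, B/Mid/R/w, B/Lo/L/y, B/Lo/L/w, B/Lo/R/y, B/Lo/R/w} → row (-2,4) (-2,4) (-2,4) (-2,4) (5,-2) (5,-2) (5,-2) (5,-2)
That's 5 distinct rows out of 16 strategies.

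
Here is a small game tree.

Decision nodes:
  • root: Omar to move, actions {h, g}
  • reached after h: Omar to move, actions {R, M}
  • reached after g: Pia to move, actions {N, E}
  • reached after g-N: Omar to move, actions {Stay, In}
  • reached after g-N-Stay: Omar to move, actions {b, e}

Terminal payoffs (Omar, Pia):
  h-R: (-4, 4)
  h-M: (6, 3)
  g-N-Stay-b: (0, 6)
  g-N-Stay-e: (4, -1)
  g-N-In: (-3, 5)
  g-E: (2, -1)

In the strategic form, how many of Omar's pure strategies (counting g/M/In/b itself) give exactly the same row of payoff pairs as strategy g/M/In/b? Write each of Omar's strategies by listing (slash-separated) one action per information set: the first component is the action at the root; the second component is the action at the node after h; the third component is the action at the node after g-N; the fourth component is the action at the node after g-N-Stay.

Row for g/M/In/b (columns N, E): (-3,5) (2,-1).
Under g/M/In/b, Omar's choice at the node after h and at the node after g-N-Stay can never be reached regardless of what Pia does, so varying those choices leaves every outcome unchanged.
Holding the reachable choices fixed and varying the unreachable ones freely already gives 2 × 2 = 4 equivalent strategies.
No other strategy reproduces this row, so those 4 are the full class: g/R/In/b, g/R/In/e, g/M/In/b, g/M/In/e.

4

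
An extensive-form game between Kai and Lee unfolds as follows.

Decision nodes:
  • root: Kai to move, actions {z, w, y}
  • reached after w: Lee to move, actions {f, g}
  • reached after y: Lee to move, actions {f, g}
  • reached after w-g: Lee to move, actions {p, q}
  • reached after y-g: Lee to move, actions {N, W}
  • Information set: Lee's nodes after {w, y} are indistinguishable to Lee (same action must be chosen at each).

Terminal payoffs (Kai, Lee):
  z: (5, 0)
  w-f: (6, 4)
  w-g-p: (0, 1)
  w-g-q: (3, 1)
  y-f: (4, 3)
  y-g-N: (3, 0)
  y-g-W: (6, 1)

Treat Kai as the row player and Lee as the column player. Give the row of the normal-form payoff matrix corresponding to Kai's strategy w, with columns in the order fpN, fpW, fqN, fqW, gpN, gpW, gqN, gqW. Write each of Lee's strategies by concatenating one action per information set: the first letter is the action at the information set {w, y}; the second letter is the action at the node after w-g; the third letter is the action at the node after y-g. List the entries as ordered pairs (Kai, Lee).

vs fpN: Kai plays w → Lee plays f at [w] → (6, 4)
vs fpW: Kai plays w → Lee plays f at [w] → (6, 4)
vs fqN: Kai plays w → Lee plays f at [w] → (6, 4)
vs fqW: Kai plays w → Lee plays f at [w] → (6, 4)
vs gpN: Kai plays w → Lee plays g at [w] → Lee plays p at [w-g] → (0, 1)
vs gpW: Kai plays w → Lee plays g at [w] → Lee plays p at [w-g] → (0, 1)
vs gqN: Kai plays w → Lee plays g at [w] → Lee plays q at [w-g] → (3, 1)
vs gqW: Kai plays w → Lee plays g at [w] → Lee plays q at [w-g] → (3, 1)

(6,4) (6,4) (6,4) (6,4) (0,1) (0,1) (3,1) (3,1)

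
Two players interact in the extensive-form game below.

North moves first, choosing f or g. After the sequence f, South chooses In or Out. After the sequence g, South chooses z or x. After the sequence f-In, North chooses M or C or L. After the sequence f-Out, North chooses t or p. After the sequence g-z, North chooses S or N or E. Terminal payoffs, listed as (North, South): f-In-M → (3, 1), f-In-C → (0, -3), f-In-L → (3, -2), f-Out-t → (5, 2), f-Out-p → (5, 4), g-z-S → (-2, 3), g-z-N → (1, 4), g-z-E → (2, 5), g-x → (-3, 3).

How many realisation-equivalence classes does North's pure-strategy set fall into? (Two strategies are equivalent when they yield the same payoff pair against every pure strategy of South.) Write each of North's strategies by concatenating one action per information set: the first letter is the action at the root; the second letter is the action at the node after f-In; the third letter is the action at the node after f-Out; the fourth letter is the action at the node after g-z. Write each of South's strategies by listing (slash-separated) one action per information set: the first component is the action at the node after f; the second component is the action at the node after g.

9

North has 36 pure strategies: fMtS, fMtN, fMtE, fMpS, fMpN, fMpE, fCtS, fCtN, fCtE, fCpS, fCpN, fCpE, fLtS, fLtN, fLtE, fLpS, fLpN, fLpE, gMtS, gMtN, gMtE, gMpS, gMpN, gMpE, gCtS, gCtN, gCtE, gCpS, gCpN, gCpE, gLtS, gLtN, gLtE, gLpS, gLpN, gLpE. Columns: In/z, In/x, Out/z, Out/x.
{fMtS, fMtN, fMtE} → row (3,1) (3,1) (5,2) (5,2)
{fMpS, fMpN, fMpE} → row (3,1) (3,1) (5,4) (5,4)
{fCtS, fCtN, fCtE} → row (0,-3) (0,-3) (5,2) (5,2)
{fCpS, fCpN, fCpE} → row (0,-3) (0,-3) (5,4) (5,4)
{fLtS, fLtN, fLtE} → row (3,-2) (3,-2) (5,2) (5,2)
{fLpS, fLpN, fLpE} → row (3,-2) (3,-2) (5,4) (5,4)
{gMtS, gMpS, gCtS, gCpS, gLtS, gLpS} → row (-2,3) (-3,3) (-2,3) (-3,3)
{gMtN, gMpN, gCtN, gCpN, gLtN, gLpN} → row (1,4) (-3,3) (1,4) (-3,3)
{gMtE, gMpE, gCtE, gCpE, gLtE, gLpE} → row (2,5) (-3,3) (2,5) (-3,3)
That's 9 distinct rows out of 36 strategies.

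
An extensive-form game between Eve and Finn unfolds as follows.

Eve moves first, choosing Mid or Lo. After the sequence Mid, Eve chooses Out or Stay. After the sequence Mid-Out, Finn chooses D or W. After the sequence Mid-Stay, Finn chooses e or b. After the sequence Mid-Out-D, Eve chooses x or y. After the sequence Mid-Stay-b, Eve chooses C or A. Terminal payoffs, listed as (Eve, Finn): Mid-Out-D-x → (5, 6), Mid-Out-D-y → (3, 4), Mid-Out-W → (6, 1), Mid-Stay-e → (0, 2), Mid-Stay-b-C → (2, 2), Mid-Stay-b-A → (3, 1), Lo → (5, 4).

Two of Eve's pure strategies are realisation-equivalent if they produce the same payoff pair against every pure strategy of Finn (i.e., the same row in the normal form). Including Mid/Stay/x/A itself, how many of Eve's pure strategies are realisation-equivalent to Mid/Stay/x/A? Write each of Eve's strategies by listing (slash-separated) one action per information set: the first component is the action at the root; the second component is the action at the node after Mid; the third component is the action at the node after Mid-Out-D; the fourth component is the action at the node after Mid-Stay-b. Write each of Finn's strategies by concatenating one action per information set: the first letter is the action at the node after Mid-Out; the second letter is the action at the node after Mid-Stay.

2

Row for Mid/Stay/x/A (columns De, Db, We, Wb): (0,2) (3,1) (0,2) (3,1).
Under Mid/Stay/x/A, Eve's choice at the node after Mid-Out-D can never be reached regardless of what Finn does, so varying those choices leaves every outcome unchanged.
Holding the reachable choices fixed and varying the unreachable one freely already gives 2 equivalent strategies.
No other strategy reproduces this row, so those 2 are the full class: Mid/Stay/x/A, Mid/Stay/y/A.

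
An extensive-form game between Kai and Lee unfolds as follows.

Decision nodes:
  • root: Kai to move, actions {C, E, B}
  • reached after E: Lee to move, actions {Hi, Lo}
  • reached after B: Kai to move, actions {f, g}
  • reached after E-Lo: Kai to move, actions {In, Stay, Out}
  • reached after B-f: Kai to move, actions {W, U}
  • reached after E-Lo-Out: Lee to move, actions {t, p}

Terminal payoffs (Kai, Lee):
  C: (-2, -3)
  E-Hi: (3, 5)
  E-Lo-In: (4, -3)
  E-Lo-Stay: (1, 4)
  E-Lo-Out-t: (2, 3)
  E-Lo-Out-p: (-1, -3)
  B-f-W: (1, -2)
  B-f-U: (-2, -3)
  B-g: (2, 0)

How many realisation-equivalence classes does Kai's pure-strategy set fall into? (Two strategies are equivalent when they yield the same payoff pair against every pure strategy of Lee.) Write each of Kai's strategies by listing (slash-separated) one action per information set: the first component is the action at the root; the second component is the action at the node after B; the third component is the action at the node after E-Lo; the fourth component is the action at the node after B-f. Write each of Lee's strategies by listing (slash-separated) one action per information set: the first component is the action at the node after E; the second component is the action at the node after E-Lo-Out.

Kai has 36 pure strategies: C/f/In/W, C/f/In/U, C/f/Stay/W, C/f/Stay/U, C/f/Out/W, C/f/Out/U, C/g/In/W, C/g/In/U, C/g/Stay/W, C/g/Stay/U, C/g/Out/W, C/g/Out/U, E/f/In/W, E/f/In/U, E/f/Stay/W, E/f/Stay/U, E/f/Out/W, E/f/Out/U, E/g/In/W, E/g/In/U, E/g/Stay/W, E/g/Stay/U, E/g/Out/W, E/g/Out/U, B/f/In/W, B/f/In/U, B/f/Stay/W, B/f/Stay/U, B/f/Out/W, B/f/Out/U, B/g/In/W, B/g/In/U, B/g/Stay/W, B/g/Stay/U, B/g/Out/W, B/g/Out/U. Columns: Hi/t, Hi/p, Lo/t, Lo/p.
{C/f/In/W, C/f/In/U, C/f/Stay/W, C/f/Stay/U, C/f/Out/W, C/f/Out/U, C/g/In/W, C/g/In/U, C/g/Stay/W, C/g/Stay/U, C/g/Out/W, C/g/Out/U, B/f/In/U, B/f/Stay/U, B/f/Out/U} → row (-2,-3) (-2,-3) (-2,-3) (-2,-3)
{E/f/In/W, E/f/In/U, E/g/In/W, E/g/In/U} → row (3,5) (3,5) (4,-3) (4,-3)
{E/f/Stay/W, E/f/Stay/U, E/g/Stay/W, E/g/Stay/U} → row (3,5) (3,5) (1,4) (1,4)
{E/f/Out/W, E/f/Out/U, E/g/Out/W, E/g/Out/U} → row (3,5) (3,5) (2,3) (-1,-3)
{B/f/In/W, B/f/Stay/W, B/f/Out/W} → row (1,-2) (1,-2) (1,-2) (1,-2)
{B/g/In/W, B/g/In/U, B/g/Stay/W, B/g/Stay/U, B/g/Out/W, B/g/Out/U} → row (2,0) (2,0) (2,0) (2,0)
That's 6 distinct rows out of 36 strategies.

6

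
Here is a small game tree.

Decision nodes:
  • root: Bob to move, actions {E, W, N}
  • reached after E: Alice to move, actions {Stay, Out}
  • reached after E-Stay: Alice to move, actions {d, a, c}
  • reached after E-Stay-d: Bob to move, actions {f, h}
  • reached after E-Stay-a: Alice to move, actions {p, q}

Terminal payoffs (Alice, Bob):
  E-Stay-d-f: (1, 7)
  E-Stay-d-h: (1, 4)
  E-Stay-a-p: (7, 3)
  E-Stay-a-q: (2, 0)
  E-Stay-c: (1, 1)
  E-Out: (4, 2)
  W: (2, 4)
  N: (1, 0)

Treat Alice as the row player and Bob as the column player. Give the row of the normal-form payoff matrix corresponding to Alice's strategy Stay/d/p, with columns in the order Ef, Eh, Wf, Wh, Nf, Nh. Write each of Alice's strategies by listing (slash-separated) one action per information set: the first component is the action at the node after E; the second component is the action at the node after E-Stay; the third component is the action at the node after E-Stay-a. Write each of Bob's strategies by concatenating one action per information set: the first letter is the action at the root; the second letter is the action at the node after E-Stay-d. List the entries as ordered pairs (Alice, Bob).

(1,7) (1,4) (2,4) (2,4) (1,0) (1,0)

vs Ef: Bob plays E → Alice plays Stay at [E] → Alice plays d at [E-Stay] → Bob plays f at [E-Stay-d] → (1, 7)
vs Eh: Bob plays E → Alice plays Stay at [E] → Alice plays d at [E-Stay] → Bob plays h at [E-Stay-d] → (1, 4)
vs Wf: Bob plays W → (2, 4)
vs Wh: Bob plays W → (2, 4)
vs Nf: Bob plays N → (1, 0)
vs Nh: Bob plays N → (1, 0)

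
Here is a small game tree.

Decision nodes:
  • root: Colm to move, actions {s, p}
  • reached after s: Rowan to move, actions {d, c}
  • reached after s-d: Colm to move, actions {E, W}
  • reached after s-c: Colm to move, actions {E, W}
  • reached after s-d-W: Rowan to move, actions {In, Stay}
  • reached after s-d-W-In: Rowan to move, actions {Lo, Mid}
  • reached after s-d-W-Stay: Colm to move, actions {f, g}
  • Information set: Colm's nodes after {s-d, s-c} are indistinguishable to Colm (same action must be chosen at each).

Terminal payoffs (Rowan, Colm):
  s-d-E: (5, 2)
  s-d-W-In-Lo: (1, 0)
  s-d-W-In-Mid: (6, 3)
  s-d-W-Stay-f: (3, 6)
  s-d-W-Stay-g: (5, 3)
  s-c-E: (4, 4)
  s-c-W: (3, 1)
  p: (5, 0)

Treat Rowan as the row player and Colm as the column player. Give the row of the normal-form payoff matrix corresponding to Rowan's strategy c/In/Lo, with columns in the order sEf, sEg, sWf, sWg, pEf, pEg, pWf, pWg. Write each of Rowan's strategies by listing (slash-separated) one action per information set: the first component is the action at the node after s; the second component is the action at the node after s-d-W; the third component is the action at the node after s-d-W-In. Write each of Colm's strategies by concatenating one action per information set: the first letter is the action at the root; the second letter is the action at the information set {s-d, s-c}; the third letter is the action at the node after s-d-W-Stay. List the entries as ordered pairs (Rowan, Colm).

(4,4) (4,4) (3,1) (3,1) (5,0) (5,0) (5,0) (5,0)

vs sEf: Colm plays s → Rowan plays c at [s] → Colm plays E at [s-c] → (4, 4)
vs sEg: Colm plays s → Rowan plays c at [s] → Colm plays E at [s-c] → (4, 4)
vs sWf: Colm plays s → Rowan plays c at [s] → Colm plays W at [s-c] → (3, 1)
vs sWg: Colm plays s → Rowan plays c at [s] → Colm plays W at [s-c] → (3, 1)
vs pEf: Colm plays p → (5, 0)
vs pEg: Colm plays p → (5, 0)
vs pWf: Colm plays p → (5, 0)
vs pWg: Colm plays p → (5, 0)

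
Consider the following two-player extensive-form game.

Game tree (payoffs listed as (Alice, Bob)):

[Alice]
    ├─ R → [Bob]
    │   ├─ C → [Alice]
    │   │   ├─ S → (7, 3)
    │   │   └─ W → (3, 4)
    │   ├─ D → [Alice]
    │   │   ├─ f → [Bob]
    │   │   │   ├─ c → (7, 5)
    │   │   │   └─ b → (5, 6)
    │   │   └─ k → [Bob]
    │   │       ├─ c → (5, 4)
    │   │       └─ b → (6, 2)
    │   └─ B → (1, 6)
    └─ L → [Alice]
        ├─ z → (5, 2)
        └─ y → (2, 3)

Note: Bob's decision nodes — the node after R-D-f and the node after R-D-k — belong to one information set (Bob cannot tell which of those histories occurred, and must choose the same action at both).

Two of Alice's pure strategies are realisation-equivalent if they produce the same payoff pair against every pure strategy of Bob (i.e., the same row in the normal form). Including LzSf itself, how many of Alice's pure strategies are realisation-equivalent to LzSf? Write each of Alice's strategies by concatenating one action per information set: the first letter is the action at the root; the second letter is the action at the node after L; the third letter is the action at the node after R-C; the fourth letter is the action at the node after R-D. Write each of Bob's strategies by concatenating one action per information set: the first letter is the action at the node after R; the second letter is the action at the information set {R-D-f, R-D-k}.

Row for LzSf (columns Cc, Cb, Dc, Db, Bc, Bb): (5,2) (5,2) (5,2) (5,2) (5,2) (5,2).
Under LzSf, Alice's choice at the node after R-C and at the node after R-D can never be reached regardless of what Bob does, so varying those choices leaves every outcome unchanged.
Holding the reachable choices fixed and varying the unreachable ones freely already gives 2 × 2 = 4 equivalent strategies.
No other strategy reproduces this row, so those 4 are the full class: LzSf, LzSk, LzWf, LzWk.

4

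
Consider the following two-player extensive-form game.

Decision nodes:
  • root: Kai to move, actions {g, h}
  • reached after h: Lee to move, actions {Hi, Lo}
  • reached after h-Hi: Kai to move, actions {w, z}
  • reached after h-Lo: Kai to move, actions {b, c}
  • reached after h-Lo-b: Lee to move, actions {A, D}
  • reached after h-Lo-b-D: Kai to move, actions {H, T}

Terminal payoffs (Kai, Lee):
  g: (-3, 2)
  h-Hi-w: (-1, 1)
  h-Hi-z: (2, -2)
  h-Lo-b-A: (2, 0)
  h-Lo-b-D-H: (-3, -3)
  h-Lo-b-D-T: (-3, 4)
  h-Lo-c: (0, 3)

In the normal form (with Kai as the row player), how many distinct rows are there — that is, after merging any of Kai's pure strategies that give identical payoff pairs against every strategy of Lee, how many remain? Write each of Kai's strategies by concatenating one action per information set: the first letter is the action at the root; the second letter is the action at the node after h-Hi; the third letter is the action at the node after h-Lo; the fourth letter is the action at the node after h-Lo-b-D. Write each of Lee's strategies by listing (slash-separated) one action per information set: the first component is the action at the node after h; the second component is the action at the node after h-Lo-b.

7

Kai has 16 pure strategies: gwbH, gwbT, gwcH, gwcT, gzbH, gzbT, gzcH, gzcT, hwbH, hwbT, hwcH, hwcT, hzbH, hzbT, hzcH, hzcT. Columns: Hi/A, Hi/D, Lo/A, Lo/D.
{gwbH, gwbT, gwcH, gwcT, gzbH, gzbT, gzcH, gzcT} → row (-3,2) (-3,2) (-3,2) (-3,2)
{hwbH} → row (-1,1) (-1,1) (2,0) (-3,-3)
{hwbT} → row (-1,1) (-1,1) (2,0) (-3,4)
{hwcH, hwcT} → row (-1,1) (-1,1) (0,3) (0,3)
{hzbH} → row (2,-2) (2,-2) (2,0) (-3,-3)
{hzbT} → row (2,-2) (2,-2) (2,0) (-3,4)
{hzcH, hzcT} → row (2,-2) (2,-2) (0,3) (0,3)
That's 7 distinct rows out of 16 strategies.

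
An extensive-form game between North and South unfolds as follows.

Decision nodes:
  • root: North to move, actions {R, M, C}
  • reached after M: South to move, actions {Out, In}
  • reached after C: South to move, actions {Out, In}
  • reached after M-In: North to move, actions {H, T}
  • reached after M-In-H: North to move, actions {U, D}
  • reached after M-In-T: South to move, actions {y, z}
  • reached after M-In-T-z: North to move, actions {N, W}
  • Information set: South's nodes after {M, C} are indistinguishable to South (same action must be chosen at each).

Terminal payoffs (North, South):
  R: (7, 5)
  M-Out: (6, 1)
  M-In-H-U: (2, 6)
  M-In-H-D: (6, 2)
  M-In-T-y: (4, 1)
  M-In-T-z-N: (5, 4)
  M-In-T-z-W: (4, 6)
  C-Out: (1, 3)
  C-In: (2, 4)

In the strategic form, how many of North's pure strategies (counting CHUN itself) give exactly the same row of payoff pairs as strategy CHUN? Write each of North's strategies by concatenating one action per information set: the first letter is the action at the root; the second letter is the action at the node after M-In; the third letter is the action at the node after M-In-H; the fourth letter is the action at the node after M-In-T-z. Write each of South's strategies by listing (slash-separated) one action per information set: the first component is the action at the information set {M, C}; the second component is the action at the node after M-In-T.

8

Row for CHUN (columns Out/y, Out/z, In/y, In/z): (1,3) (1,3) (2,4) (2,4).
Under CHUN, North's choice at the node after M-In and at the node after M-In-H and at the node after M-In-T-z can never be reached regardless of what South does, so varying those choices leaves every outcome unchanged.
Holding the reachable choices fixed and varying the unreachable ones freely already gives 2 × 2 × 2 = 8 equivalent strategies.
No other strategy reproduces this row, so those 8 are the full class: CHUN, CHUW, CHDN, CHDW, CTUN, CTUW, CTDN, CTDW.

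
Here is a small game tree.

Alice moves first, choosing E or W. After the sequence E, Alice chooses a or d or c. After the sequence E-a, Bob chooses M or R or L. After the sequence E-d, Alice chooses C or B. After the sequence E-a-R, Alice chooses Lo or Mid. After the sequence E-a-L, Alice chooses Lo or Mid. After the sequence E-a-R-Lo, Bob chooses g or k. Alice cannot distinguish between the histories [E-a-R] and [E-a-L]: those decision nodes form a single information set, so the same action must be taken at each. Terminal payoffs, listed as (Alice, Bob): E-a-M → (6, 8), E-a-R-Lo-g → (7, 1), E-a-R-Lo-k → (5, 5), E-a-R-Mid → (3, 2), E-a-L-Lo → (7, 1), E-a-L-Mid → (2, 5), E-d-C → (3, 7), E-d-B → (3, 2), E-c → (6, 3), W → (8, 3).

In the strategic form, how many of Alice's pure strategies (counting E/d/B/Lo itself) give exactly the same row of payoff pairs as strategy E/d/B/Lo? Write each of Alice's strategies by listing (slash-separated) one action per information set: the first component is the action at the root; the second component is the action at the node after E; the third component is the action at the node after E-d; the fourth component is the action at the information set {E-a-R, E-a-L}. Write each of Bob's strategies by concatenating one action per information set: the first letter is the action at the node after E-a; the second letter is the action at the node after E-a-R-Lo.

2

Row for E/d/B/Lo (columns Mg, Mk, Rg, Rk, Lg, Lk): (3,2) (3,2) (3,2) (3,2) (3,2) (3,2).
Under E/d/B/Lo, Alice's choice at the information set {E-a-R, E-a-L} can never be reached regardless of what Bob does, so varying those choices leaves every outcome unchanged.
Holding the reachable choices fixed and varying the unreachable one freely already gives 2 equivalent strategies.
No other strategy reproduces this row, so those 2 are the full class: E/d/B/Lo, E/d/B/Mid.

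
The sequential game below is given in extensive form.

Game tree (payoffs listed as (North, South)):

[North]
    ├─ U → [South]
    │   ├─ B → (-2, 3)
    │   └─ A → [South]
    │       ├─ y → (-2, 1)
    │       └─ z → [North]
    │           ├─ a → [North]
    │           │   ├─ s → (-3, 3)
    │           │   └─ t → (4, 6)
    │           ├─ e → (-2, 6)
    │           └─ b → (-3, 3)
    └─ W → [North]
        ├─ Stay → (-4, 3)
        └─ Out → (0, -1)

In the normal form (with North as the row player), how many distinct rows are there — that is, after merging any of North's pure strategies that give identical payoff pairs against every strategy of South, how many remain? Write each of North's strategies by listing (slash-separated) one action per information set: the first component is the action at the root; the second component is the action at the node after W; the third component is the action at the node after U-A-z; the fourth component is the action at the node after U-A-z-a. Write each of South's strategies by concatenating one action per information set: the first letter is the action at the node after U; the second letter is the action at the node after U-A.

North has 24 pure strategies: U/Stay/a/s, U/Stay/a/t, U/Stay/e/s, U/Stay/e/t, U/Stay/b/s, U/Stay/b/t, U/Out/a/s, U/Out/a/t, U/Out/e/s, U/Out/e/t, U/Out/b/s, U/Out/b/t, W/Stay/a/s, W/Stay/a/t, W/Stay/e/s, W/Stay/e/t, W/Stay/b/s, W/Stay/b/t, W/Out/a/s, W/Out/a/t, W/Out/e/s, W/Out/e/t, W/Out/b/s, W/Out/b/t. Columns: By, Bz, Ay, Az.
{U/Stay/a/s, U/Stay/b/s, U/Stay/b/t, U/Out/a/s, U/Out/b/s, U/Out/b/t} → row (-2,3) (-2,3) (-2,1) (-3,3)
{U/Stay/a/t, U/Out/a/t} → row (-2,3) (-2,3) (-2,1) (4,6)
{U/Stay/e/s, U/Stay/e/t, U/Out/e/s, U/Out/e/t} → row (-2,3) (-2,3) (-2,1) (-2,6)
{W/Stay/a/s, W/Stay/a/t, W/Stay/e/s, W/Stay/e/t, W/Stay/b/s, W/Stay/b/t} → row (-4,3) (-4,3) (-4,3) (-4,3)
{W/Out/a/s, W/Out/a/t, W/Out/e/s, W/Out/e/t, W/Out/b/s, W/Out/b/t} → row (0,-1) (0,-1) (0,-1) (0,-1)
That's 5 distinct rows out of 24 strategies.

5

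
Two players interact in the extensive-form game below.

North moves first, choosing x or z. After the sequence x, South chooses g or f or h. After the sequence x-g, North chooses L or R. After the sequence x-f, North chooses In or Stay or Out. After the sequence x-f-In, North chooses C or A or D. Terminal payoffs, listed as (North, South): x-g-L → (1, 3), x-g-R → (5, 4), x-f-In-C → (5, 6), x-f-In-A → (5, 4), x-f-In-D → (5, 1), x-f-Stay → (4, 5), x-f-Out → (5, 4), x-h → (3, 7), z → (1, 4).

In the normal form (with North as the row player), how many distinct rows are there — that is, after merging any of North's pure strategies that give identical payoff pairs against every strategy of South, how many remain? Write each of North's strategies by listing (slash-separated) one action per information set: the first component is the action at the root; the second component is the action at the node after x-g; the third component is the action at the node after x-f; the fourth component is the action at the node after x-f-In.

North has 36 pure strategies: x/L/In/C, x/L/In/A, x/L/In/D, x/L/Stay/C, x/L/Stay/A, x/L/Stay/D, x/L/Out/C, x/L/Out/A, x/L/Out/D, x/R/In/C, x/R/In/A, x/R/In/D, x/R/Stay/C, x/R/Stay/A, x/R/Stay/D, x/R/Out/C, x/R/Out/A, x/R/Out/D, z/L/In/C, z/L/In/A, z/L/In/D, z/L/Stay/C, z/L/Stay/A, z/L/Stay/D, z/L/Out/C, z/L/Out/A, z/L/Out/D, z/R/In/C, z/R/In/A, z/R/In/D, z/R/Stay/C, z/R/Stay/A, z/R/Stay/D, z/R/Out/C, z/R/Out/A, z/R/Out/D. Columns: g, f, h.
{x/L/In/C} → row (1,3) (5,6) (3,7)
{x/L/In/A, x/L/Out/C, x/L/Out/A, x/L/Out/D} → row (1,3) (5,4) (3,7)
{x/L/In/D} → row (1,3) (5,1) (3,7)
{x/L/Stay/C, x/L/Stay/A, x/L/Stay/D} → row (1,3) (4,5) (3,7)
{x/R/In/C} → row (5,4) (5,6) (3,7)
{x/R/In/A, x/R/Out/C, x/R/Out/A, x/R/Out/D} → row (5,4) (5,4) (3,7)
{x/R/In/D} → row (5,4) (5,1) (3,7)
{x/R/Stay/C, x/R/Stay/A, x/R/Stay/D} → row (5,4) (4,5) (3,7)
{z/L/In/C, z/L/In/A, z/L/In/D, z/L/Stay/C, z/L/Stay/A, z/L/Stay/D, z/L/Out/C, z/L/Out/A, z/L/Out/D, z/R/In/C, z/R/In/A, z/R/In/D, z/R/Stay/C, z/R/Stay/A, z/R/Stay/D, z/R/Out/C, z/R/Out/A, z/R/Out/D} → row (1,4) (1,4) (1,4)
That's 9 distinct rows out of 36 strategies.

9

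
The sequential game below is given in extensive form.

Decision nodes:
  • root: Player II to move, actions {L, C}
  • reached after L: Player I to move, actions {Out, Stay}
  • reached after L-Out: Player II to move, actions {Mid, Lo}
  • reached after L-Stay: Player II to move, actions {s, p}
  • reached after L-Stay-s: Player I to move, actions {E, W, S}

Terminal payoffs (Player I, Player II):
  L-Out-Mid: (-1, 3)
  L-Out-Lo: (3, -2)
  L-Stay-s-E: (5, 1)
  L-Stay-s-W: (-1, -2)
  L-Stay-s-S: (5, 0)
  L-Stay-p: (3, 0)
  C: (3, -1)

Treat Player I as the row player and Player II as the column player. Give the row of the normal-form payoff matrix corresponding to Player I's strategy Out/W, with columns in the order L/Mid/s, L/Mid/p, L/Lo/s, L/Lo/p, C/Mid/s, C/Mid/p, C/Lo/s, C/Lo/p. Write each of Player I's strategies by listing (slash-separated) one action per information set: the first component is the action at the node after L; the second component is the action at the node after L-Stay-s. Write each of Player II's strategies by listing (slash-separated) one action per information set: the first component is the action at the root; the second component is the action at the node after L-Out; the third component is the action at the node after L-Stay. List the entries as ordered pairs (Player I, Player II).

(-1,3) (-1,3) (3,-2) (3,-2) (3,-1) (3,-1) (3,-1) (3,-1)

vs L/Mid/s: Player II plays L → Player I plays Out at [L] → Player II plays Mid at [L-Out] → (-1, 3)
vs L/Mid/p: Player II plays L → Player I plays Out at [L] → Player II plays Mid at [L-Out] → (-1, 3)
vs L/Lo/s: Player II plays L → Player I plays Out at [L] → Player II plays Lo at [L-Out] → (3, -2)
vs L/Lo/p: Player II plays L → Player I plays Out at [L] → Player II plays Lo at [L-Out] → (3, -2)
vs C/Mid/s: Player II plays C → (3, -1)
vs C/Mid/p: Player II plays C → (3, -1)
vs C/Lo/s: Player II plays C → (3, -1)
vs C/Lo/p: Player II plays C → (3, -1)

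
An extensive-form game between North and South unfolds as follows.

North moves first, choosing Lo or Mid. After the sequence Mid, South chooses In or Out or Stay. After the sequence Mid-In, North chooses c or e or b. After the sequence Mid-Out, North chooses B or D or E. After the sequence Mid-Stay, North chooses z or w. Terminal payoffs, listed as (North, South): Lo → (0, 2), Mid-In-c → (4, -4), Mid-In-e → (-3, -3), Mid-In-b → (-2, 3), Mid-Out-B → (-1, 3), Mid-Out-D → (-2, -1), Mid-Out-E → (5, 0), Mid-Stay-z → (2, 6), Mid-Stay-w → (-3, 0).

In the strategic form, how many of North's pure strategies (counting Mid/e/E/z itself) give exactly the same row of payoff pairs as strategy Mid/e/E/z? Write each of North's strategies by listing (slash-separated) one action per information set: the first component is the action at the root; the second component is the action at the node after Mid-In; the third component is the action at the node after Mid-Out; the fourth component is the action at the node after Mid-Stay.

Row for Mid/e/E/z (columns In, Out, Stay): (-3,-3) (5,0) (2,6).
Every one of North's information sets is on the play path for some reply by South when North follows Mid/e/E/z.
Changing the action at any of them therefore changes at least one column, so only Mid/e/E/z itself gives this row.

1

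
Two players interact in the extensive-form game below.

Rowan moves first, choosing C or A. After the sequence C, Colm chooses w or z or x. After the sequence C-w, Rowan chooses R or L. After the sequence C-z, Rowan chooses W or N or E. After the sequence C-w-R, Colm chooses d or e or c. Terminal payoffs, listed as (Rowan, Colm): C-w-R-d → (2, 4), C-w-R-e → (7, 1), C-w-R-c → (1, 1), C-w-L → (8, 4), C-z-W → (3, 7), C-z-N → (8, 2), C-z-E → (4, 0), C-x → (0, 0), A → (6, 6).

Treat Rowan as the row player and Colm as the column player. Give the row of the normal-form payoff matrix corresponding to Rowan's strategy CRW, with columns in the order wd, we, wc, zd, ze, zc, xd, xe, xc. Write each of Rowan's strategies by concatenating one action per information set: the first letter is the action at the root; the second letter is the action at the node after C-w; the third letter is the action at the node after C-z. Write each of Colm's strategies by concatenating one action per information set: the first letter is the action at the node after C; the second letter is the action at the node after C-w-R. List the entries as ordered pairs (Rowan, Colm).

(2,4) (7,1) (1,1) (3,7) (3,7) (3,7) (0,0) (0,0) (0,0)

vs wd: Rowan plays C → Colm plays w at [C] → Rowan plays R at [C-w] → Colm plays d at [C-w-R] → (2, 4)
vs we: Rowan plays C → Colm plays w at [C] → Rowan plays R at [C-w] → Colm plays e at [C-w-R] → (7, 1)
vs wc: Rowan plays C → Colm plays w at [C] → Rowan plays R at [C-w] → Colm plays c at [C-w-R] → (1, 1)
vs zd: Rowan plays C → Colm plays z at [C] → Rowan plays W at [C-z] → (3, 7)
vs ze: Rowan plays C → Colm plays z at [C] → Rowan plays W at [C-z] → (3, 7)
vs zc: Rowan plays C → Colm plays z at [C] → Rowan plays W at [C-z] → (3, 7)
vs xd: Rowan plays C → Colm plays x at [C] → (0, 0)
vs xe: Rowan plays C → Colm plays x at [C] → (0, 0)
vs xc: Rowan plays C → Colm plays x at [C] → (0, 0)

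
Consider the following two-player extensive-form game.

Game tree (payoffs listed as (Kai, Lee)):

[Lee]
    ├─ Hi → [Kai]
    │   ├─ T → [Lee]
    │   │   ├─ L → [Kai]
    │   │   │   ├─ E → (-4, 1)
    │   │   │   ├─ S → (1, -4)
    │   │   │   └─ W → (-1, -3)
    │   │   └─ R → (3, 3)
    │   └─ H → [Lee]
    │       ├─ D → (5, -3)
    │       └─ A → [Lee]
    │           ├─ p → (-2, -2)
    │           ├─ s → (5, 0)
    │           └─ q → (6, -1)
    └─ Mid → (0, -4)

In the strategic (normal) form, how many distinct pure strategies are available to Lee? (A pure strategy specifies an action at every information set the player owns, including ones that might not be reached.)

Lee owns the root with actions {Hi, Mid} — two choices.
Lee owns the node after Hi-T with actions {L, R} — two choices.
Lee owns the node after Hi-H with actions {D, A} — two choices.
Lee owns the node after Hi-H-A with actions {p, s, q} — three choices.
A pure strategy fixes one action at each information set independently, so the count is the product 2 × 2 × 2 × 3 = 24.
(For reference, Kai has 6 pure strategies, giving a 24×6 normal-form matrix.)

24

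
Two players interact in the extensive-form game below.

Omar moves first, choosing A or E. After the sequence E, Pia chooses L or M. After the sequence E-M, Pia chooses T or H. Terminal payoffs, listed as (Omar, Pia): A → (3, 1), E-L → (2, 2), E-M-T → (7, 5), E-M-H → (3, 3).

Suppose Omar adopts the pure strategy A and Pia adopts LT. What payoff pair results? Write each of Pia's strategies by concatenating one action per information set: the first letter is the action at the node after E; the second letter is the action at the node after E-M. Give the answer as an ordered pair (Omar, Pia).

(3, 1)

Trace the play path from the root:
  Omar plays A
→ terminal payoff (3, 1).
(Pia's choice at the node after E is never reached on this path, so it doesn't affect the outcome.)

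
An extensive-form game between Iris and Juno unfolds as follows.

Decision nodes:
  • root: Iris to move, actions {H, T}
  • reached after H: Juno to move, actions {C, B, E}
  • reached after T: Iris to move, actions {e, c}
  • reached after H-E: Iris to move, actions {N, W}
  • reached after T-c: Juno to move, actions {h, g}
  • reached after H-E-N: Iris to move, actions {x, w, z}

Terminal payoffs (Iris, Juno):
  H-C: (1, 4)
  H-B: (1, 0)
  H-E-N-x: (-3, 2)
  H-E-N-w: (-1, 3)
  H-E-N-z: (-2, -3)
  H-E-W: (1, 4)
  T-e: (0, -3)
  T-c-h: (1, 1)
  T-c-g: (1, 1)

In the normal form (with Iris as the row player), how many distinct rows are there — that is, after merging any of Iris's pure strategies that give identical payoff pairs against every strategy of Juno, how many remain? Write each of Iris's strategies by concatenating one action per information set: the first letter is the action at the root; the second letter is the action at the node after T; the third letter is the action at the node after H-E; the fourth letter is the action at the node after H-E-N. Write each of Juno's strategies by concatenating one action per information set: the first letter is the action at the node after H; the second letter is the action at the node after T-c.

6

Iris has 24 pure strategies: HeNx, HeNw, HeNz, HeWx, HeWw, HeWz, HcNx, HcNw, HcNz, HcWx, HcWw, HcWz, TeNx, TeNw, TeNz, TeWx, TeWw, TeWz, TcNx, TcNw, TcNz, TcWx, TcWw, TcWz. Columns: Ch, Cg, Bh, Bg, Eh, Eg.
{HeNx, HcNx} → row (1,4) (1,4) (1,0) (1,0) (-3,2) (-3,2)
{HeNw, HcNw} → row (1,4) (1,4) (1,0) (1,0) (-1,3) (-1,3)
{HeNz, HcNz} → row (1,4) (1,4) (1,0) (1,0) (-2,-3) (-2,-3)
{HeWx, HeWw, HeWz, HcWx, HcWw, HcWz} → row (1,4) (1,4) (1,0) (1,0) (1,4) (1,4)
{TeNx, TeNw, TeNz, TeWx, TeWw, TeWz} → row (0,-3) (0,-3) (0,-3) (0,-3) (0,-3) (0,-3)
{TcNx, TcNw, TcNz, TcWx, TcWw, TcWz} → row (1,1) (1,1) (1,1) (1,1) (1,1) (1,1)
That's 6 distinct rows out of 24 strategies.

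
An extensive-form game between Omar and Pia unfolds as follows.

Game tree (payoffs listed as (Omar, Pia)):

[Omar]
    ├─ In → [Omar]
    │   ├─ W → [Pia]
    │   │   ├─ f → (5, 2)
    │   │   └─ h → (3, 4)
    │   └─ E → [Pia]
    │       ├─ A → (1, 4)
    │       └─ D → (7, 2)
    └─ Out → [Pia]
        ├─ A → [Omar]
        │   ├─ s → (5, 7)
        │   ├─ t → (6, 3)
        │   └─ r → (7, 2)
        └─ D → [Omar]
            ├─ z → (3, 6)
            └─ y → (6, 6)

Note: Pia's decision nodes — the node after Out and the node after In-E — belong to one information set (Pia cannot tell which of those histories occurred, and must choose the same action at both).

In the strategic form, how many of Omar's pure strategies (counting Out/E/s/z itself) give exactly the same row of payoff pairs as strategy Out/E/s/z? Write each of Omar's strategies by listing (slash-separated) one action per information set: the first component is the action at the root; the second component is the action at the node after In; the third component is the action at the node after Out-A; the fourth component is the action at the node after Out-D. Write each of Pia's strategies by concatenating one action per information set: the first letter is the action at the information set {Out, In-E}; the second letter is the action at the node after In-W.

Row for Out/E/s/z (columns Af, Ah, Df, Dh): (5,7) (5,7) (3,6) (3,6).
Under Out/E/s/z, Omar's choice at the node after In can never be reached regardless of what Pia does, so varying those choices leaves every outcome unchanged.
Holding the reachable choices fixed and varying the unreachable one freely already gives 2 equivalent strategies.
No other strategy reproduces this row, so those 2 are the full class: Out/W/s/z, Out/E/s/z.

2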